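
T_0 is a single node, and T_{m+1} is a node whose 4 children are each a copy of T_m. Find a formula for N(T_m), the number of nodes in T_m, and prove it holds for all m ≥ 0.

Claim: N(T_m) = (4^{m+1} − 1)/3.

Base case: N(T_0) = 1, and (4^{0+1} − 1)/3 = 1.
Assume N(T_k) = (4^{k+1} − 1)/3.
Then N(T_{k+1}) = 1 + 4N(T_k) = 1 + 4·(4^{k+1} − 1)/3 = 1 + (4^{k+2} − 4)/3 = (3 + 4^{k+2} − 4)/3 = (4^{k+2} − 1)/3.
By induction, N(T_m) = (4^{m+1} − 1)/3 for all m ≥ 0.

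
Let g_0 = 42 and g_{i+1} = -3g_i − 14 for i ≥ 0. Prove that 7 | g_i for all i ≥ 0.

Base case: g_0 = 42 = 7·6, so 7 | g_0.
Assume 7 | g_r, so g_r = 7t for some integer t.
Then g_{r+1} = -3g_r − 14 = -3·(7t) − 14 = 7(-3t − 2), so 7 | g_{r+1}.
This completes the inductive step, so 7 | g_i for all i ≥ 0.

7 | g_i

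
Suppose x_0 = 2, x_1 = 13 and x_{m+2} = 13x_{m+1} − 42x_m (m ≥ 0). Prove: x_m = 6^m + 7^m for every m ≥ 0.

Base cases: x_0 = 2 and 6^0 + 7^0 = 2; x_1 = 13 and 6^1 + 7^1 = 13.
Assume x_j = 6^j + 7^j for all 0 ≤ j ≤ k, where k ≥ 1.
Then x_{k+1} = 13x_k − 42x_{k−1} = 13·(6^k + 7^k) − 42·(6^{k−1} + 7^{k−1}) = (13·6 − 42)6^{k−1} + (13·7 − 42)7^{k−1} = 36·6^{k−1} + 49·7^{k−1} = 6^{k+1} + 7^{k+1}.
This completes the inductive step, so x_m = 6^m + 7^m for all m ≥ 0.

x_m = 6^m + 7^m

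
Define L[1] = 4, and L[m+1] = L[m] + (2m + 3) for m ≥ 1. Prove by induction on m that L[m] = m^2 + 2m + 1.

Base case: L[1] = 4, and 1^2 + 2·1 + 1 = 4.
Assume L[k] = k^2 + 2k + 1.
Then L[k+1] = L[k] + (2k + 3) = (k^2 + 2k + 1) + (2k + 3) = k^2 + 4k + 4,
and (k+1)^2 + 2·(k+1) + 1 = k^2 + 4k + 4.
By induction, L[m] = m^2 + 2m + 1 for all m ≥ 1.

L[m] = m^2 + 2m + 1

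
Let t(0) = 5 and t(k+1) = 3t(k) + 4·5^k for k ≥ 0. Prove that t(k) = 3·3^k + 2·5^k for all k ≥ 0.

Base case: t(0) = 5, and 3·3^0 + 2·5^0 = 3 + 2 = 5.
Assume t(j) = 3·3^j + 2·5^j for some j ≥ 0.
Then t(j+1) = 3t(j) + 4·5^j = 3·(3·3^j + 2·5^j) + 4·5^j = 3·3^{j+1} + 6·5^j + 4·5^j = 3·3^{j+1} + 10·5^j = 3·3^{j+1} + 2·5^{j+1}.
This completes the inductive step, so t(k) = 3·3^k + 2·5^k for all k ≥ 0.

t(k) = 3·3^k + 2·5^k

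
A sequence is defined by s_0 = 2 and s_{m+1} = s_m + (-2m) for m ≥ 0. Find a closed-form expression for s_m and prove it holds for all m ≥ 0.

Claim: s_m = -m^2 + m + 2.

Base case: s_0 = 2, and -0^2 + 0 + 2 = 2.
Assume s_r = -r^2 + r + 2.
Then s_{r+1} = s_r + (-2r) = (-r^2 + r + 2) + (-2r) = -r^2 − r + 2,
and -(r+1)^2 + (r+1) + 2 = -r^2 − r + 2.
Hence s_m = -m^2 + m + 2 for every m ≥ 0, by induction.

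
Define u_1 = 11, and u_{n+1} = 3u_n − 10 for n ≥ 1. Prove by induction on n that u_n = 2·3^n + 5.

Base case: u_1 = 11, and 2·3^1 + 5 = 6 + 5 = 11.
Assume u_k = 2·3^k + 5 for some k ≥ 1.
Then u_{k+1} = 3u_k − 10 = 3·(2·3^k + 5) − 10 = 6·3^k + 15 − 10 = 2·3^{k+1} + 5.
By induction, u_n = 2·3^n + 5 for all n ≥ 1.

u_n = 2·3^n + 5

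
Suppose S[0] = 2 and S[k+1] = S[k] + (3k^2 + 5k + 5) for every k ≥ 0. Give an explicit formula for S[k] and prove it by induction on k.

Claim: S[k] = k^3 + k^2 + 3k + 2.

Base case: S[0] = 2, and 0^3 + 0^2 + 3·0 + 2 = 2.
Assume S[j] = j^3 + j^2 + 3j + 2.
Then S[j+1] = S[j] + (3j^2 + 5j + 5) = (j^3 + j^2 + 3j + 2) + (3j^2 + 5j + 5) = j^3 + 4j^2 + 8j + 7,
and (j+1)^3 + (j+1)^2 + 3·(j+1) + 2 = j^3 + 4j^2 + 8j + 7.
By induction, S[k] = k^3 + k^2 + 3k + 2 for all k ≥ 0.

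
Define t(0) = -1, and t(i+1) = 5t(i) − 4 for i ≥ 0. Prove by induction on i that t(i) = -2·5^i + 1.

Base case: t(0) = -1, and -2·5^0 + 1 = -2 + 1 = -1.
Assume t(k) = -2·5^k + 1 for some k ≥ 0.
Then t(k+1) = 5t(k) − 4 = 5·(-2·5^k + 1) − 4 = -10·5^k + 5 − 4 = -2·5^{k+1} + 1.
This completes the inductive step, so t(i) = -2·5^i + 1 for all i ≥ 0.

t(i) = -2·5^i + 1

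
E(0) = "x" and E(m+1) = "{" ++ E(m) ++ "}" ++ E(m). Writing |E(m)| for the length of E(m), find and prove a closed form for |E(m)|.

Claim: |E(m)| = 3·2^m − 2.

Base case: |E(0)| = 1, and 3·2^0 − 2 = 1.
Assume |E(r)| = 3·2^r − 2.
Then |E(r+1)| = 1 + |E(r)| + 1 + |E(r)| = 2|E(r)| + 2 = 2(3·2^r − 2) + 2 = 3·2^{r+1} − 4 + 2 = 3·2^{r+1} − 2.
This completes the inductive step, so |E(m)| = 3·2^m − 2 for all m ≥ 0.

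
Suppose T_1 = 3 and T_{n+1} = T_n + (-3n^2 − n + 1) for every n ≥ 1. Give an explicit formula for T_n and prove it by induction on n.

Claim: T_n = -n^3 + n^2 + n + 2.

Base case: T_1 = 3, and -1^3 + 1^2 + 1 + 2 = 3.
Assume T_r = -r^3 + r^2 + r + 2.
Then T_{r+1} = T_r + (-3r^2 − r + 1) = (-r^3 + r^2 + r + 2) + (-3r^2 − r + 1) = -r^3 − 2r^2 + 3,
and -(r+1)^3 + (r+1)^2 + (r+1) + 2 = -r^3 − 2r^2 + 3.
This completes the inductive step, so T_n = -n^3 + n^2 + n + 2 for all n ≥ 1.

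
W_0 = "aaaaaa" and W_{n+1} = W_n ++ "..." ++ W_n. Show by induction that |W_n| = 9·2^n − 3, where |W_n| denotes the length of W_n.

Base case: |W_0| = 6, and 9·2^0 − 3 = 6.
Assume |W_m| = 9·2^m − 3.
Then |W_{m+1}| = |W_m| + 3 + |W_m| = 2|W_m| + 3 = 2(9·2^m − 3) + 3 = 9·2^{m+1} − 6 + 3 = 9·2^{m+1} − 3.
Hence |W_n| = 9·2^n − 3 for every n ≥ 0, by induction.

|W_n| = 9·2^n − 3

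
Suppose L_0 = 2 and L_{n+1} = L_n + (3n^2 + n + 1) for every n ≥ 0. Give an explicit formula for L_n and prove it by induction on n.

Claim: L_n = n^3 − n^2 + n + 2.

Base case: L_0 = 2, and 0^3 − 0^2 + 0 + 2 = 2.
Assume L_j = j^3 − j^2 + j + 2.
Then L_{j+1} = L_j + (3j^2 + j + 1) = (j^3 − j^2 + j + 2) + (3j^2 + j + 1) = j^3 + 2j^2 + 2j + 3,
and (j+1)^3 − (j+1)^2 + (j+1) + 2 = j^3 + 2j^2 + 2j + 3.
By induction, L_n = n^3 − n^2 + n + 2 for all n ≥ 0.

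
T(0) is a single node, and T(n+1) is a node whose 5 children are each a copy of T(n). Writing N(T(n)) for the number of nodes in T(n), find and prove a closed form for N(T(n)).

Claim: N(T(n)) = (5^{n+1} − 1)/4.

Base case: N(T(0)) = 1, and (5^{0+1} − 1)/4 = 1.
Assume N(T(r)) = (5^{r+1} − 1)/4.
Then N(T(r+1)) = 1 + 5N(T(r)) = 1 + 5·(5^{r+1} − 1)/4 = 1 + (5^{r+2} − 5)/4 = (4 + 5^{r+2} − 5)/4 = (5^{r+2} − 1)/4.
So the formula holds for r+1, and by induction N(T(n)) = (5^{n+1} − 1)/4 for all n ≥ 0.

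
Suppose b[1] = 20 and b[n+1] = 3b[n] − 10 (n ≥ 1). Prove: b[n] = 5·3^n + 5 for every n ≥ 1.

Base case: b[1] = 20, and 5·3^1 + 5 = 15 + 5 = 20.
Assume b[m] = 5·3^m + 5 for some m ≥ 1.
Then b[m+1] = 3b[m] − 10 = 3·(5·3^m + 5) − 10 = 15·3^m + 15 − 10 = 5·3^{m+1} + 5.
By induction, b[n] = 5·3^n + 5 for all n ≥ 1.

b[n] = 5·3^n + 5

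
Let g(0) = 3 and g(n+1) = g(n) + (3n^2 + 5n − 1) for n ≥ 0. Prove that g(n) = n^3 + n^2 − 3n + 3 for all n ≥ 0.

Base case: g(0) = 3, and 0^3 + 0^2 − 3·0 + 3 = 3.
Assume g(m) = m^3 + m^2 − 3m + 3.
Then g(m+1) = g(m) + (3m^2 + 5m − 1) = (m^3 + m^2 − 3m + 3) + (3m^2 + 5m − 1) = m^3 + 4m^2 + 2m + 2,
and (m+1)^3 + (m+1)^2 − 3·(m+1) + 3 = m^3 + 4m^2 + 2m + 2.
By induction, g(n) = n^3 + n^2 − 3n + 3 for all n ≥ 0.

g(n) = n^3 + n^2 − 3n + 3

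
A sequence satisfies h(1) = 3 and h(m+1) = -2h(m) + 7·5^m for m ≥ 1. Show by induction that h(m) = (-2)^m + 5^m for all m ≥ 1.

Base case: h(1) = 3, and (-2)^1 + 5^1 = -2 + 5 = 3.
Assume h(r) = (-2)^r + 5^r for some r ≥ 1.
Then h(r+1) = -2h(r) + 7·5^r = -2·((-2)^r + 5^r) + 7·5^r = (-2)^{r+1} − 2·5^r + 7·5^r = (-2)^{r+1} + 5·5^r = (-2)^{r+1} + 5^{r+1}.
By induction, h(m) = (-2)^m + 5^m for all m ≥ 1.

h(m) = (-2)^m + 5^m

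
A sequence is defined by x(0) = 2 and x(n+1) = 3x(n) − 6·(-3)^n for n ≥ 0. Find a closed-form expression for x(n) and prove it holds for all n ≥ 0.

Claim: x(n) = 3^n + (-3)^n.

Base case: x(0) = 2, and 3^0 + (-3)^0 = 1 + 1 = 2.
Assume x(k) = 3^k + (-3)^k for some k ≥ 0.
Then x(k+1) = 3x(k) − 6·(-3)^k = 3·(3^k + (-3)^k) − 6·(-3)^k = 3^{k+1} + 3·(-3)^k − 6·(-3)^k = 3^{k+1} − 3·(-3)^k = 3^{k+1} + (-3)^{k+1}.
By induction, x(n) = 3^n + (-3)^n for all n ≥ 0.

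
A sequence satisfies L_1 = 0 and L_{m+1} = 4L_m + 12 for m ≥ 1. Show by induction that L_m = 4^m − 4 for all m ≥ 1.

Base case: L_1 = 0, and 4^1 − 4 = 4 − 4 = 0.
Assume L_r = 4^r − 4 for some r ≥ 1.
Then L_{r+1} = 4L_r + 12 = 4·(4^r − 4) + 12 = 4^{r+1} − 16 + 12 = 4^{r+1} − 4.
By induction, L_m = 4^m − 4 for all m ≥ 1.

L_m = 4^m − 4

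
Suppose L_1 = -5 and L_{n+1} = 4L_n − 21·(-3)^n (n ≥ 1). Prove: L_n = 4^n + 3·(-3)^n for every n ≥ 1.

Base case: L_1 = -5, and 4^1 + 3·(-3)^1 = 4 − 9 = -5.
Assume L_m = 4^m + 3·(-3)^m for some m ≥ 1.
Then L_{m+1} = 4L_m − 21·(-3)^m = 4·(4^m + 3·(-3)^m) − 21·(-3)^m = 4^{m+1} + 12·(-3)^m − 21·(-3)^m = 4^{m+1} − 9·(-3)^m = 4^{m+1} + 3·(-3)^{m+1}.
So the formula holds for m+1, and by induction L_n = 4^n + 3·(-3)^n for all n ≥ 1.

L_n = 4^n + 3·(-3)^n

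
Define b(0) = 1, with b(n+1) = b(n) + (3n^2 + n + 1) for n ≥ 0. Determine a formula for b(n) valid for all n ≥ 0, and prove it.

Claim: b(n) = n^3 − n^2 + n + 1.

Base case: b(0) = 1, and 0^3 − 0^2 + 0 + 1 = 1.
Assume b(r) = r^3 − r^2 + r + 1.
Then b(r+1) = b(r) + (3r^2 + r + 1) = (r^3 − r^2 + r + 1) + (3r^2 + r + 1) = r^3 + 2r^2 + 2r + 2,
and (r+1)^3 − (r+1)^2 + (r+1) + 1 = r^3 + 2r^2 + 2r + 2.
By induction, b(n) = n^3 − n^2 + n + 1 for all n ≥ 0.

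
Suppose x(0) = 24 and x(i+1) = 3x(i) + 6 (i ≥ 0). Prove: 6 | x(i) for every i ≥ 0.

Base case: x(0) = 24 = 6·4, so 6 | x(0).
Assume 6 | x(m), so x(m) = 6t for some integer t.
Then x(m+1) = 3x(m) + 6 = 3·(6t) + 6 = 6(3t + 1), so 6 | x(m+1).
By induction, 6 | x(i) for all i ≥ 0.

6 | x(i)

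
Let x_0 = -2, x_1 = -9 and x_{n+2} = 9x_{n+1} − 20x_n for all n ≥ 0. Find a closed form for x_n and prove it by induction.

Claim: x_n = -5^n − 4^n.

Base cases: x_0 = -2 and -5^0 − 4^0 = -2; x_1 = -9 and -5^1 − 4^1 = -9.
Assume x_j = -5^j − 4^j for all 0 ≤ j ≤ k, where k ≥ 1.
Then x_{k+1} = 9x_k − 20x_{k−1} = 9·(-5^k − 4^k) − 20·(-5^{k−1} − 4^{k−1}) = -(9·5 − 20)5^{k−1} − (9·4 − 20)4^{k−1} = -25·5^{k−1} − 16·4^{k−1} = -5^{k+1} − 4^{k+1}.
So the formula holds for k+1, and by strong induction x_n = -5^n − 4^n for all n ≥ 0.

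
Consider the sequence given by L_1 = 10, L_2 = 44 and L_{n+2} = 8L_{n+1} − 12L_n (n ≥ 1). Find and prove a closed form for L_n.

Claim: L_n = 6^n + 2·2^n.

Base cases: L_1 = 10 and 6^1 + 2·2^1 = 10; L_2 = 44 and 6^2 + 2·2^2 = 44.
Assume L_i = 6^i + 2·2^i for all 1 ≤ i ≤ j, where j ≥ 2.
Then L_{j+1} = 8L_j − 12L_{j−1} = 8·(6^j + 2·2^j) − 12·(6^{j−1} + 2·2^{j−1}) = (8·6 − 12)6^{j−1} + 2·(8·2 − 12)2^{j−1} = 36·6^{j−1} + 8·2^{j−1} = 6^{j+1} + 2·2^{j+1}.
Hence L_n = 6^n + 2·2^n for every n ≥ 1, by strong induction.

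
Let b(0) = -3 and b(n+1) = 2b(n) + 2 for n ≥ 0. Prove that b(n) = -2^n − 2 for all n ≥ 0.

Base case: b(0) = -3, and -2^0 − 2 = -1 − 2 = -3.
Assume b(m) = -2^m − 2 for some m ≥ 0.
Then b(m+1) = 2b(m) + 2 = 2·(-2^m − 2) + 2 = -2^{m+1} − 4 + 2 = -2^{m+1} − 2.
This completes the inductive step, so b(n) = -2^n − 2 for all n ≥ 0.

b(n) = -2^n − 2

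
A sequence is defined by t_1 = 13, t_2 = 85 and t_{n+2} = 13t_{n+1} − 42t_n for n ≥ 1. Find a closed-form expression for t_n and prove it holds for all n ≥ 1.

Claim: t_n = 6^n + 7^n.

Base cases: t_1 = 13 and 6^1 + 7^1 = 13; t_2 = 85 and 6^2 + 7^2 = 85.
Assume t_j = 6^j + 7^j for all 1 ≤ j ≤ m, where m ≥ 2.
Then t_{m+1} = 13t_m − 42t_{m−1} = 13·(6^m + 7^m) − 42·(6^{m−1} + 7^{m−1}) = (13·6 − 42)6^{m−1} + (13·7 − 42)7^{m−1} = 36·6^{m−1} + 49·7^{m−1} = 6^{m+1} + 7^{m+1}.
Hence t_n = 6^n + 7^n for every n ≥ 1, by strong induction.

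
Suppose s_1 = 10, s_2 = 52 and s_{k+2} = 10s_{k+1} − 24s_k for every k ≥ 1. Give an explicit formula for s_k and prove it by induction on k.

Claim: s_k = 4^k + 6^k.

Base cases: s_1 = 10 and 4^1 + 6^1 = 10; s_2 = 52 and 4^2 + 6^2 = 52.
Assume s_i = 4^i + 6^i for all 1 ≤ i ≤ j, where j ≥ 2.
Then s_{j+1} = 10s_j − 24s_{j−1} = 10·(4^j + 6^j) − 24·(4^{j−1} + 6^{j−1}) = (10·4 − 24)4^{j−1} + (10·6 − 24)6^{j−1} = 16·4^{j−1} + 36·6^{j−1} = 4^{j+1} + 6^{j+1}.
By strong induction, s_k = 4^k + 6^k for all k ≥ 1.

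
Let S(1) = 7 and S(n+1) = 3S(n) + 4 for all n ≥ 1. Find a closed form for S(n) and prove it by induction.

Claim: S(n) = 3^{n+1} − 2.

Base case: S(1) = 7, and 3^{1+1} − 2 = 9 − 2 = 7.
Assume S(r) = 3^{r+1} − 2 for some r ≥ 1.
Then S(r+1) = 3S(r) + 4 = 3·(3^{r+1} − 2) + 4 = 3^{r+2} − 6 + 4 = 3^{r+2} − 2.
So the formula holds for r+1, and by induction S(n) = 3^{n+1} − 2 for all n ≥ 1.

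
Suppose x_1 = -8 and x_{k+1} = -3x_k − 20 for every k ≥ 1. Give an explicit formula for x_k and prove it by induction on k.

Claim: x_k = (-3)^k − 5.

Base case: x_1 = -8, and (-3)^1 − 5 = -3 − 5 = -8.
Assume x_r = (-3)^r − 5 for some r ≥ 1.
Then x_{r+1} = -3x_r − 20 = -3·((-3)^r − 5) − 20 = -3·(-3)^r + 15 − 20 = (-3)^{r+1} − 5.
By induction, x_k = (-3)^k − 5 for all k ≥ 1.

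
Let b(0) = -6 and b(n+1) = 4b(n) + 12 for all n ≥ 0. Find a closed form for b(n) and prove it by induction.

Claim: b(n) = -2·4^n − 4.

Base case: b(0) = -6, and -2·4^0 − 4 = -2 − 4 = -6.
Assume b(k) = -2·4^k − 4 for some k ≥ 0.
Then b(k+1) = 4b(k) + 12 = 4·(-2·4^k − 4) + 12 = -8·4^k − 16 + 12 = -2·4^{k+1} − 4.
Hence b(n) = -2·4^n − 4 for every n ≥ 0, by induction.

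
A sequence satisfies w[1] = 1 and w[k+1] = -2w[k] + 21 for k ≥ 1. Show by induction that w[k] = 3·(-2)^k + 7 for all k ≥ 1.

Base case: w[1] = 1, and 3·(-2)^1 + 7 = -6 + 7 = 1.
Assume w[r] = 3·(-2)^r + 7 for some r ≥ 1.
Then w[r+1] = -2w[r] + 21 = -2·(3·(-2)^r + 7) + 21 = -6·(-2)^r − 14 + 21 = 3·(-2)^{r+1} + 7.
By induction, w[k] = 3·(-2)^k + 7 for all k ≥ 1.

w[k] = 3·(-2)^k + 7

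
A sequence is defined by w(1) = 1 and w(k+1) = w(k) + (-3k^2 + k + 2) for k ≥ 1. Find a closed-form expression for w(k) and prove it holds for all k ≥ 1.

Claim: w(k) = -k^3 + 2k^2 + k − 1.

Base case: w(1) = 1, and -1^3 + 2·1^2 + 1 − 1 = 1.
Assume w(r) = -r^3 + 2r^2 + r − 1.
Then w(r+1) = w(r) + (-3r^2 + r + 2) = (-r^3 + 2r^2 + r − 1) + (-3r^2 + r + 2) = -r^3 − r^2 + 2r + 1,
and -(r+1)^3 + 2·(r+1)^2 + (r+1) − 1 = -r^3 − r^2 + 2r + 1.
Hence w(k) = -k^3 + 2k^2 + k − 1 for every k ≥ 1, by induction.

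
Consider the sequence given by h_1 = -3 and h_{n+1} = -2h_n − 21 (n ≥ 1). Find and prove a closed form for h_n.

Claim: h_n = -2·(-2)^n − 7.

Base case: h_1 = -3, and -2·(-2)^1 − 7 = 4 − 7 = -3.
Assume h_m = -2·(-2)^m − 7 for some m ≥ 1.
Then h_{m+1} = -2h_m − 21 = -2·(-2·(-2)^m − 7) − 21 = 4·(-2)^m + 14 − 21 = -2·(-2)^{m+1} − 7.
Hence h_n = -2·(-2)^n − 7 for every n ≥ 1, by induction.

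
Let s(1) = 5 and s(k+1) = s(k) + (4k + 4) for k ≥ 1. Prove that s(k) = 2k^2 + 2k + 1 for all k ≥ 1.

Base case: s(1) = 5, and 2·1^2 + 2·1 + 1 = 5.
Assume s(r) = 2r^2 + 2r + 1.
Then s(r+1) = s(r) + (4r + 4) = (2r^2 + 2r + 1) + (4r + 4) = 2r^2 + 6r + 5,
and 2·(r+1)^2 + 2·(r+1) + 1 = 2r^2 + 6r + 5.
This completes the inductive step, so s(k) = 2k^2 + 2k + 1 for all k ≥ 1.

s(k) = 2k^2 + 2k + 1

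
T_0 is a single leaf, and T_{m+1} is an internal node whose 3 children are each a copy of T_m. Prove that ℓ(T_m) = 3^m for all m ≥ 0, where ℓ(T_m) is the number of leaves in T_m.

Base case: ℓ(T_0) = 1, and 3^0 = 1.
Assume ℓ(T_r) = 3^r.
Then ℓ(T_{r+1}) = 3·ℓ(T_r) = 3·3^r = 3^{r+1}.
By induction, ℓ(T_m) = 3^m for all m ≥ 0.

ℓ(T_m) = 3^m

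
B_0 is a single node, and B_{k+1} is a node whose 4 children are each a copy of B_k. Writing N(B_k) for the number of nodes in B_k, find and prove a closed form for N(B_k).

Claim: N(B_k) = (4^{k+1} − 1)/3.

Base case: N(B_0) = 1, and (4^{0+1} − 1)/3 = 1.
Assume N(B_m) = (4^{m+1} − 1)/3.
Then N(B_{m+1}) = 1 + 4N(B_m) = 1 + 4·(4^{m+1} − 1)/3 = 1 + (4^{m+2} − 4)/3 = (3 + 4^{m+2} − 4)/3 = (4^{m+2} − 1)/3.
By induction, N(B_k) = (4^{k+1} − 1)/3 for all k ≥ 0.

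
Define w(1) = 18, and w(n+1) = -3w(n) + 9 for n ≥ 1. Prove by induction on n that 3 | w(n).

Base case: w(1) = 18 = 3·6, so 3 | w(1).
Assume 3 | w(k), so w(k) = 3t for some integer t.
Then w(k+1) = -3w(k) + 9 = -3·(3t) + 9 = 3(-3t + 3), so 3 | w(k+1).
By induction, 3 | w(n) for all n ≥ 1.

3 | w(n)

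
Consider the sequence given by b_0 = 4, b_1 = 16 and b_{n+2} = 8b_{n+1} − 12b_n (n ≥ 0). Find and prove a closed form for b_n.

Claim: b_n = 2·2^n + 2·6^n.

Base cases: b_0 = 4 and 2·2^0 + 2·6^0 = 4; b_1 = 16 and 2·2^1 + 2·6^1 = 16.
Assume b_j = 2·2^j + 2·6^j for all 0 ≤ j ≤ r, where r ≥ 1.
Then b_{r+1} = 8b_r − 12b_{r−1} = 8·(2·2^r + 2·6^r) − 12·(2·2^{r−1} + 2·6^{r−1}) = 2·(8·2 − 12)2^{r−1} + 2·(8·6 − 12)6^{r−1} = 8·2^{r−1} + 72·6^{r−1} = 2·2^{r+1} + 2·6^{r+1}.
Hence b_n = 2·2^n + 2·6^n for every n ≥ 0, by strong induction.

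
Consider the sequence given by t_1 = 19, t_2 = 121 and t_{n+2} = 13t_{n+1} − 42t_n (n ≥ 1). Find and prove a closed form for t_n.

Claim: t_n = 7^n + 2·6^n.

Base cases: t_1 = 19 and 7^1 + 2·6^1 = 19; t_2 = 121 and 7^2 + 2·6^2 = 121.
Assume t_j = 7^j + 2·6^j for all 1 ≤ j ≤ k, where k ≥ 2.
Then t_{k+1} = 13t_k − 42t_{k−1} = 13·(7^k + 2·6^k) − 42·(7^{k−1} + 2·6^{k−1}) = (13·7 − 42)7^{k−1} + 2·(13·6 − 42)6^{k−1} = 49·7^{k−1} + 72·6^{k−1} = 7^{k+1} + 2·6^{k+1}.
This completes the inductive step, so t_n = 7^n + 2·6^n for all n ≥ 1.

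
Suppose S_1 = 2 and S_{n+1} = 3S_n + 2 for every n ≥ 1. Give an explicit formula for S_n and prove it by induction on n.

Claim: S_n = 3^n − 1.

Base case: S_1 = 2, and 3^1 − 1 = 3 − 1 = 2.
Assume S_k = 3^k − 1 for some k ≥ 1.
Then S_{k+1} = 3S_k + 2 = 3·(3^k − 1) + 2 = 3^{k+1} − 3 + 2 = 3^{k+1} − 1.
Hence S_n = 3^n − 1 for every n ≥ 1, by induction.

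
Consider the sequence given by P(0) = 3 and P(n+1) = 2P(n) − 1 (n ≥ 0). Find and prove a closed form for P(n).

Claim: P(n) = 2^{n+1} + 1.

Base case: P(0) = 3, and 2^{0+1} + 1 = 2 + 1 = 3.
Assume P(k) = 2^{k+1} + 1 for some k ≥ 0.
Then P(k+1) = 2P(k) − 1 = 2·(2^{k+1} + 1) − 1 = 2^{k+2} + 2 − 1 = 2^{k+2} + 1.
This completes the inductive step, so P(n) = 2^{n+1} + 1 for all n ≥ 0.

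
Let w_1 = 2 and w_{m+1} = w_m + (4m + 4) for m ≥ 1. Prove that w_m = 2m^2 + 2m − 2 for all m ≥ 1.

Base case: w_1 = 2, and 2·1^2 + 2·1 − 2 = 2.
Assume w_r = 2r^2 + 2r − 2.
Then w_{r+1} = w_r + (4r + 4) = (2r^2 + 2r − 2) + (4r + 4) = 2r^2 + 6r + 2,
and 2·(r+1)^2 + 2·(r+1) − 2 = 2r^2 + 6r + 2.
This completes the inductive step, so w_m = 2m^2 + 2m − 2 for all m ≥ 1.

w_m = 2m^2 + 2m − 2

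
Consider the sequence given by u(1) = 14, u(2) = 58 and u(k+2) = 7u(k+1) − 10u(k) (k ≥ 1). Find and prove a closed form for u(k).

Claim: u(k) = 2·5^k + 2·2^k.

Base cases: u(1) = 14 and 2·5^1 + 2·2^1 = 14; u(2) = 58 and 2·5^2 + 2·2^2 = 58.
Assume u(i) = 2·5^i + 2·2^i for all 1 ≤ i ≤ j, where j ≥ 2.
Then u(j+1) = 7u(j) − 10u(j−1) = 7·(2·5^j + 2·2^j) − 10·(2·5^{j−1} + 2·2^{j−1}) = 2·(7·5 − 10)5^{j−1} + 2·(7·2 − 10)2^{j−1} = 50·5^{j−1} + 8·2^{j−1} = 2·5^{j+1} + 2·2^{j+1}.
This completes the inductive step, so u(k) = 2·5^k + 2·2^k for all k ≥ 1.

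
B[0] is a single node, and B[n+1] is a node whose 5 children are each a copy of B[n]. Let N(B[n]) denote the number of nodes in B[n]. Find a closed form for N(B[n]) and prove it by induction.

Claim: N(B[n]) = (5^{n+1} − 1)/4.

Base case: N(B[0]) = 1, and (5^{0+1} − 1)/4 = 1.
Assume N(B[r]) = (5^{r+1} − 1)/4.
Then N(B[r+1]) = 1 + 5N(B[r]) = 1 + 5·(5^{r+1} − 1)/4 = 1 + (5^{r+2} − 5)/4 = (4 + 5^{r+2} − 5)/4 = (5^{r+2} − 1)/4.
So the formula holds for r+1, and by induction N(B[n]) = (5^{n+1} − 1)/4 for all n ≥ 0.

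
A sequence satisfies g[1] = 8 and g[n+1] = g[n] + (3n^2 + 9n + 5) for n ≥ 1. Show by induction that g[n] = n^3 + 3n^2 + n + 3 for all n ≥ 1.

Base case: g[1] = 8, and 1^3 + 3·1^2 + 1 + 3 = 8.
Assume g[j] = j^3 + 3j^2 + j + 3.
Then g[j+1] = g[j] + (3j^2 + 9j + 5) = (j^3 + 3j^2 + j + 3) + (3j^2 + 9j + 5) = j^3 + 6j^2 + 10j + 8,
and (j+1)^3 + 3·(j+1)^2 + (j+1) + 3 = j^3 + 6j^2 + 10j + 8.
By induction, g[n] = n^3 + 3n^2 + n + 3 for all n ≥ 1.

g[n] = n^3 + 3n^2 + n + 3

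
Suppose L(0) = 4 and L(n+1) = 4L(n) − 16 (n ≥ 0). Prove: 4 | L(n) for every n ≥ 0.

Base case: L(0) = 4 = 4·1, so 4 | L(0).
Assume 4 | L(k), so L(k) = 4t for some integer t.
Then L(k+1) = 4L(k) − 16 = 4·(4t) − 16 = 4(4t − 4), so 4 | L(k+1).
Hence 4 | L(n) for every n ≥ 0, by induction.

4 | L(n)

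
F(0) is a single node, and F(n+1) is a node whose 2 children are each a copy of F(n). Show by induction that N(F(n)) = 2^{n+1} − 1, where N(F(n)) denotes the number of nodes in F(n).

Base case: N(F(0)) = 1, and 2^{0+1} − 1 = 1.
Assume N(F(j)) = 2^{j+1} − 1.
Then N(F(j+1)) = 1 + 2N(F(j)) = 1 + 2(2^{j+1} − 1) = 2^{j+2} − 2 + 1 = 2^{j+2} − 1.
Hence N(F(n)) = 2^{n+1} − 1 for every n ≥ 0, by induction.

N(F(n)) = 2^{n+1} − 1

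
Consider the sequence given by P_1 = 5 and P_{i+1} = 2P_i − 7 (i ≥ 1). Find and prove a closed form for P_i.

Claim: P_i = -2^i + 7.

Base case: P_1 = 5, and -2^1 + 7 = -2 + 7 = 5.
Assume P_k = -2^k + 7 for some k ≥ 1.
Then P_{k+1} = 2P_k − 7 = 2·(-2^k + 7) − 7 = -2^{k+1} + 14 − 7 = -2^{k+1} + 7.
This completes the inductive step, so P_i = -2^i + 7 for all i ≥ 1.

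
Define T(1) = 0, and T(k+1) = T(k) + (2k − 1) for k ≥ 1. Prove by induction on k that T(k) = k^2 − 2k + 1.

Base case: T(1) = 0, and 1^2 − 2·1 + 1 = 0.
Assume T(j) = j^2 − 2j + 1.
Then T(j+1) = T(j) + (2j − 1) = (j^2 − 2j + 1) + (2j − 1) = j^2,
and (j+1)^2 − 2·(j+1) + 1 = j^2.
This completes the inductive step, so T(k) = k^2 − 2k + 1 for all k ≥ 1.

T(k) = k^2 − 2k + 1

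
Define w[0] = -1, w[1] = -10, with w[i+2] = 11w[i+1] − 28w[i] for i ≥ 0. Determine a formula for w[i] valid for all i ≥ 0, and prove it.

Claim: w[i] = 4^i − 2·7^i.

Base cases: w[0] = -1 and 4^0 − 2·7^0 = -1; w[1] = -10 and 4^1 − 2·7^1 = -10.
Assume w[j] = 4^j − 2·7^j for all 0 ≤ j ≤ m, where m ≥ 1.
Then w[m+1] = 11w[m] − 28w[m−1] = 11·(4^m − 2·7^m) − 28·(4^{m−1} − 2·7^{m−1}) = (11·4 − 28)4^{m−1} − 2·(11·7 − 28)7^{m−1} = 16·4^{m−1} − 98·7^{m−1} = 4^{m+1} − 2·7^{m+1}.
Hence w[i] = 4^i − 2·7^i for every i ≥ 0, by strong induction.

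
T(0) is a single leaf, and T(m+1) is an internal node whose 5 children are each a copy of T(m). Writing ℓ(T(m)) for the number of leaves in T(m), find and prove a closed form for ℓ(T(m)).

Claim: ℓ(T(m)) = 5^m.

Base case: ℓ(T(0)) = 1, and 5^0 = 1.
Assume ℓ(T(k)) = 5^k.
Then ℓ(T(k+1)) = 5·ℓ(T(k)) = 5·5^k = 5^{k+1}.
By induction, ℓ(T(m)) = 5^m for all m ≥ 0.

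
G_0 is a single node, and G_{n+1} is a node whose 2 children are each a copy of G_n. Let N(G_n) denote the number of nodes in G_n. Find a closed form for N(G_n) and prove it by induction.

Claim: N(G_n) = 2^{n+1} − 1.

Base case: N(G_0) = 1, and 2^{0+1} − 1 = 1.
Assume N(G_r) = 2^{r+1} − 1.
Then N(G_{r+1}) = 1 + 2N(G_r) = 1 + 2(2^{r+1} − 1) = 2^{r+2} − 2 + 1 = 2^{r+2} − 1.
So the formula holds for r+1, and by induction N(G_n) = 2^{n+1} − 1 for all n ≥ 0.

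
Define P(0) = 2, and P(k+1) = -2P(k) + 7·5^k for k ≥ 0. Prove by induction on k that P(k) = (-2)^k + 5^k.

Base case: P(0) = 2, and (-2)^0 + 5^0 = 1 + 1 = 2.
Assume P(m) = (-2)^m + 5^m for some m ≥ 0.
Then P(m+1) = -2P(m) + 7·5^m = -2·((-2)^m + 5^m) + 7·5^m = (-2)^{m+1} − 2·5^m + 7·5^m = (-2)^{m+1} + 5·5^m = (-2)^{m+1} + 5^{m+1}.
This completes the inductive step, so P(k) = (-2)^k + 5^k for all k ≥ 0.

P(k) = (-2)^k + 5^k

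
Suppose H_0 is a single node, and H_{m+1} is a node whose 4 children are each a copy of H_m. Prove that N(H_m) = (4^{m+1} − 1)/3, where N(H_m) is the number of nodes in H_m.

Base case: N(H_0) = 1, and (4^{0+1} − 1)/3 = 1.
Assume N(H_k) = (4^{k+1} − 1)/3.
Then N(H_{k+1}) = 1 + 4N(H_k) = 1 + 4·(4^{k+1} − 1)/3 = 1 + (4^{k+2} − 4)/3 = (3 + 4^{k+2} − 4)/3 = (4^{k+2} − 1)/3.
This completes the inductive step, so N(H_m) = (4^{m+1} − 1)/3 for all m ≥ 0.

N(H_m) = (4^{m+1} − 1)/3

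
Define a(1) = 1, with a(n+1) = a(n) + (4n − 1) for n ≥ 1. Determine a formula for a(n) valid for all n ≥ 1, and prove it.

Claim: a(n) = 2n^2 − 3n + 2.

Base case: a(1) = 1, and 2·1^2 − 3·1 + 2 = 1.
Assume a(k) = 2k^2 − 3k + 2.
Then a(k+1) = a(k) + (4k − 1) = (2k^2 − 3k + 2) + (4k − 1) = 2k^2 + k + 1,
and 2·(k+1)^2 − 3·(k+1) + 2 = 2k^2 + k + 1.
Hence a(n) = 2n^2 − 3n + 2 for every n ≥ 1, by induction.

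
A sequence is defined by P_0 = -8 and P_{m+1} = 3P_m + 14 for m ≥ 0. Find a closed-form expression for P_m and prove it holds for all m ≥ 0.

Claim: P_m = -3^m − 7.

Base case: P_0 = -8, and -3^0 − 7 = -1 − 7 = -8.
Assume P_r = -3^r − 7 for some r ≥ 0.
Then P_{r+1} = 3P_r + 14 = 3·(-3^r − 7) + 14 = -3^{r+1} − 21 + 14 = -3^{r+1} − 7.
So the formula holds for r+1, and by induction P_m = -3^m − 7 for all m ≥ 0.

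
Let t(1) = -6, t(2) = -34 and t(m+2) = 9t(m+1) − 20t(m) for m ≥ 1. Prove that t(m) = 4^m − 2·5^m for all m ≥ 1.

Base cases: t(1) = -6 and 4^1 − 2·5^1 = -6; t(2) = -34 and 4^2 − 2·5^2 = -34.
Assume t(j) = 4^j − 2·5^j for all 1 ≤ j ≤ k, where k ≥ 2.
Then t(k+1) = 9t(k) − 20t(k−1) = 9·(4^k − 2·5^k) − 20·(4^{k−1} − 2·5^{k−1}) = (9·4 − 20)4^{k−1} − 2·(9·5 − 20)5^{k−1} = 16·4^{k−1} − 50·5^{k−1} = 4^{k+1} − 2·5^{k+1}.
This completes the inductive step, so t(m) = 4^m − 2·5^m for all m ≥ 1.

t(m) = 4^m − 2·5^m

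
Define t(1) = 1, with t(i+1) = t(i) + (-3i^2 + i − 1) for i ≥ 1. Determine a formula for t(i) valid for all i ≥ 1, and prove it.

Claim: t(i) = -i^3 + 2i^2 − 2i + 2.

Base case: t(1) = 1, and -1^3 + 2·1^2 − 2·1 + 2 = 1.
Assume t(m) = -m^3 + 2m^2 − 2m + 2.
Then t(m+1) = t(m) + (-3m^2 + m − 1) = (-m^3 + 2m^2 − 2m + 2) + (-3m^2 + m − 1) = -m^3 − m^2 − m + 1,
and -(m+1)^3 + 2·(m+1)^2 − 2·(m+1) + 2 = -m^3 − m^2 − m + 1.
This completes the inductive step, so t(i) = -i^3 + 2i^2 − 2i + 2 for all i ≥ 1.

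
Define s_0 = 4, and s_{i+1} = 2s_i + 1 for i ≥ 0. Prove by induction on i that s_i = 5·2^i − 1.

Base case: s_0 = 4, and 5·2^0 − 1 = 5 − 1 = 4.
Assume s_m = 5·2^m − 1 for some m ≥ 0.
Then s_{m+1} = 2s_m + 1 = 2·(5·2^m − 1) + 1 = 10·2^m − 2 + 1 = 5·2^{m+1} − 1.
So the formula holds for m+1, and by induction s_i = 5·2^i − 1 for all i ≥ 0.

s_i = 5·2^i − 1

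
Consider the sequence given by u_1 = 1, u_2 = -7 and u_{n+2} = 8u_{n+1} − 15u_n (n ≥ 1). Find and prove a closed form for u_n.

Claim: u_n = -5^n + 2·3^n.

Base cases: u_1 = 1 and -5^1 + 2·3^1 = 1; u_2 = -7 and -5^2 + 2·3^2 = -7.
Assume u_j = -5^j + 2·3^j for all 1 ≤ j ≤ r, where r ≥ 2.
Then u_{r+1} = 8u_r − 15u_{r−1} = 8·(-5^r + 2·3^r) − 15·(-5^{r−1} + 2·3^{r−1}) = -(8·5 − 15)5^{r−1} + 2·(8·3 − 15)3^{r−1} = -25·5^{r−1} + 18·3^{r−1} = -5^{r+1} + 2·3^{r+1}.
Hence u_n = -5^n + 2·3^n for every n ≥ 1, by strong induction.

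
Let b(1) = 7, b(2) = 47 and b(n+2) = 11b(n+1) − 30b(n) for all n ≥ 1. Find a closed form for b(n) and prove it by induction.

Claim: b(n) = 2·6^n − 5^n.

Base cases: b(1) = 7 and 2·6^1 − 5^1 = 7; b(2) = 47 and 2·6^2 − 5^2 = 47.
Assume b(j) = 2·6^j − 5^j for all 1 ≤ j ≤ k, where k ≥ 2.
Then b(k+1) = 11b(k) − 30b(k−1) = 11·(2·6^k − 5^k) − 30·(2·6^{k−1} − 5^{k−1}) = 2·(11·6 − 30)6^{k−1} − (11·5 − 30)5^{k−1} = 72·6^{k−1} − 25·5^{k−1} = 2·6^{k+1} − 5^{k+1}.
By strong induction, b(n) = 2·6^n − 5^n for all n ≥ 1.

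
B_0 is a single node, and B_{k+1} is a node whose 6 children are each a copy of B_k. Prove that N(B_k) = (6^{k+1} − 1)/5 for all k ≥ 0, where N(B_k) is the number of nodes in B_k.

Base case: N(B_0) = 1, and (6^{0+1} − 1)/5 = 1.
Assume N(B_r) = (6^{r+1} − 1)/5.
Then N(B_{r+1}) = 1 + 6N(B_r) = 1 + 6·(6^{r+1} − 1)/5 = 1 + (6^{r+2} − 6)/5 = (5 + 6^{r+2} − 6)/5 = (6^{r+2} − 1)/5.
This completes the inductive step, so N(B_k) = (6^{k+1} − 1)/5 for all k ≥ 0.

N(B_k) = (6^{k+1} − 1)/5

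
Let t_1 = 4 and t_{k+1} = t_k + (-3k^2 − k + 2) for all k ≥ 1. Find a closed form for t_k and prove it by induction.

Claim: t_k = -k^3 + k^2 + 2k + 2.

Base case: t_1 = 4, and -1^3 + 1^2 + 2·1 + 2 = 4.
Assume t_r = -r^3 + r^2 + 2r + 2.
Then t_{r+1} = t_r + (-3r^2 − r + 2) = (-r^3 + r^2 + 2r + 2) + (-3r^2 − r + 2) = -r^3 − 2r^2 + r + 4,
and -(r+1)^3 + (r+1)^2 + 2·(r+1) + 2 = -r^3 − 2r^2 + r + 4.
By induction, t_k = -k^3 + k^2 + 2k + 2 for all k ≥ 1.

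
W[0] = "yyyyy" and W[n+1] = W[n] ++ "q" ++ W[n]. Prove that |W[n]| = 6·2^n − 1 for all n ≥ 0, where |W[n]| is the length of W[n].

Base case: |W[0]| = 5, and 6·2^0 − 1 = 5.
Assume |W[j]| = 6·2^j − 1.
Then |W[j+1]| = |W[j]| + 1 + |W[j]| = 2|W[j]| + 1 = 2(6·2^j − 1) + 1 = 6·2^{j+1} − 2 + 1 = 6·2^{j+1} − 1.
By induction, |W[n]| = 6·2^n − 1 for all n ≥ 0.

|W[n]| = 6·2^n − 1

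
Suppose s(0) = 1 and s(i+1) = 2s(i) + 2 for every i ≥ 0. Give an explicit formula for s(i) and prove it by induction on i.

Claim: s(i) = 3·2^i − 2.

Base case: s(0) = 1, and 3·2^0 − 2 = 3 − 2 = 1.
Assume s(m) = 3·2^m − 2 for some m ≥ 0.
Then s(m+1) = 2s(m) + 2 = 2·(3·2^m − 2) + 2 = 6·2^m − 4 + 2 = 3·2^{m+1} − 2.
By induction, s(i) = 3·2^i − 2 for all i ≥ 0.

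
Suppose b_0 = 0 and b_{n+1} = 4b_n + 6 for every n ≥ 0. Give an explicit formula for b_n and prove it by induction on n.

Claim: b_n = 2·4^n − 2.

Base case: b_0 = 0, and 2·4^0 − 2 = 2 − 2 = 0.
Assume b_j = 2·4^j − 2 for some j ≥ 0.
Then b_{j+1} = 4b_j + 6 = 4·(2·4^j − 2) + 6 = 8·4^j − 8 + 6 = 2·4^{j+1} − 2.
This completes the inductive step, so b_n = 2·4^n − 2 for all n ≥ 0.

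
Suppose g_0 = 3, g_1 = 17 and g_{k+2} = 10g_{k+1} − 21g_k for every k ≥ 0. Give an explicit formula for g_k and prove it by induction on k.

Claim: g_k = 2·7^k + 3^k.

Base cases: g_0 = 3 and 2·7^0 + 3^0 = 3; g_1 = 17 and 2·7^1 + 3^1 = 17.
Assume g_j = 2·7^j + 3^j for all 0 ≤ j ≤ m, where m ≥ 1.
Then g_{m+1} = 10g_m − 21g_{m−1} = 10·(2·7^m + 3^m) − 21·(2·7^{m−1} + 3^{m−1}) = 2·(10·7 − 21)7^{m−1} + (10·3 − 21)3^{m−1} = 98·7^{m−1} + 9·3^{m−1} = 2·7^{m+1} + 3^{m+1}.
Hence g_k = 2·7^k + 3^k for every k ≥ 0, by strong induction.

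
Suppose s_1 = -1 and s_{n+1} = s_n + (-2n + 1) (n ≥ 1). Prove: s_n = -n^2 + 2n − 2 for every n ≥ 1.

Base case: s_1 = -1, and -1^2 + 2·1 − 2 = -1.
Assume s_j = -j^2 + 2j − 2.
Then s_{j+1} = s_j + (-2j + 1) = (-j^2 + 2j − 2) + (-2j + 1) = -j^2 − 1,
and -(j+1)^2 + 2·(j+1) − 2 = -j^2 − 1.
Hence s_n = -n^2 + 2n − 2 for every n ≥ 1, by induction.

s_n = -n^2 + 2n − 2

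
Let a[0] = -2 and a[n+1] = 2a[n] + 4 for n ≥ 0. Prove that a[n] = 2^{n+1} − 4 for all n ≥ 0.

Base case: a[0] = -2, and 2^{0+1} − 4 = 2 − 4 = -2.
Assume a[k] = 2^{k+1} − 4 for some k ≥ 0.
Then a[k+1] = 2a[k] + 4 = 2·(2^{k+1} − 4) + 4 = 2^{k+2} − 8 + 4 = 2^{k+2} − 4.
So the formula holds for k+1, and by induction a[n] = 2^{n+1} − 4 for all n ≥ 0.

a[n] = 2^{n+1} − 4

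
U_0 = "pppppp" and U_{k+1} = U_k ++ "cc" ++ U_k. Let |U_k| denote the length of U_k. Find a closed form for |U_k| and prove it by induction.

Claim: |U_k| = 2^{k+3} − 2.

Base case: |U_0| = 6, and 2^{0+3} − 2 = 6.
Assume |U_j| = 2^{j+3} − 2.
Then |U_{j+1}| = |U_j| + 2 + |U_j| = 2|U_j| + 2 = 2(2^{j+3} − 2) + 2 = 2^{j+1+3} − 4 + 2 = 2^{j+1+3} − 2.
This completes the inductive step, so |U_k| = 2^{k+3} − 2 for all k ≥ 0.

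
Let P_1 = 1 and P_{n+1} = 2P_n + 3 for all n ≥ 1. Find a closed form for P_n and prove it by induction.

Claim: P_n = 2^{n+1} − 3.

Base case: P_1 = 1, and 2^{1+1} − 3 = 4 − 3 = 1.
Assume P_j = 2^{j+1} − 3 for some j ≥ 1.
Then P_{j+1} = 2P_j + 3 = 2·(2^{j+1} − 3) + 3 = 2^{j+2} − 6 + 3 = 2^{j+2} − 3.
So the formula holds for j+1, and by induction P_n = 2^{n+1} − 3 for all n ≥ 1.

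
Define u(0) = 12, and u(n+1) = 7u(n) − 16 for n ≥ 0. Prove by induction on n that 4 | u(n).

Base case: u(0) = 12 = 4·3, so 4 | u(0).
Assume 4 | u(k), so u(k) = 4t for some integer t.
Then u(k+1) = 7u(k) − 16 = 7·(4t) − 16 = 4(7t − 4), so 4 | u(k+1).
Hence 4 | u(n) for every n ≥ 0, by induction.

4 | u(n)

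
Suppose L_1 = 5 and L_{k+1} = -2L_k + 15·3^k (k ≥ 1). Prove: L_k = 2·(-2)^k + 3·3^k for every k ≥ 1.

Base case: L_1 = 5, and 2·(-2)^1 + 3·3^1 = -4 + 9 = 5.
Assume L_j = 2·(-2)^j + 3·3^j for some j ≥ 1.
Then L_{j+1} = -2L_j + 15·3^j = -2·(2·(-2)^j + 3·3^j) + 15·3^j = 2·(-2)^{j+1} − 6·3^j + 15·3^j = 2·(-2)^{j+1} + 9·3^j = 2·(-2)^{j+1} + 3·3^{j+1}.
So the formula holds for j+1, and by induction L_k = 2·(-2)^k + 3·3^k for all k ≥ 1.

L_k = 2·(-2)^k + 3·3^k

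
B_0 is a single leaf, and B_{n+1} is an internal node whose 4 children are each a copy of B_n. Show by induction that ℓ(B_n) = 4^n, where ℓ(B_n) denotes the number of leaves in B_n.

Base case: ℓ(B_0) = 1, and 4^0 = 1.
Assume ℓ(B_m) = 4^m.
Then ℓ(B_{m+1}) = 4·ℓ(B_m) = 4·4^m = 4^{m+1}.
Hence ℓ(B_n) = 4^n for every n ≥ 0, by induction.

ℓ(B_n) = 4^n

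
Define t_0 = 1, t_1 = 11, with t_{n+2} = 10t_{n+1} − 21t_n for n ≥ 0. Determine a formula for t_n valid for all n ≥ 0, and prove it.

Claim: t_n = -3^n + 2·7^n.

Base cases: t_0 = 1 and -3^0 + 2·7^0 = 1; t_1 = 11 and -3^1 + 2·7^1 = 11.
Assume t_i = -3^i + 2·7^i for all 0 ≤ i ≤ j, where j ≥ 1.
Then t_{j+1} = 10t_j − 21t_{j−1} = 10·(-3^j + 2·7^j) − 21·(-3^{j−1} + 2·7^{j−1}) = -(10·3 − 21)3^{j−1} + 2·(10·7 − 21)7^{j−1} = -9·3^{j−1} + 98·7^{j−1} = -3^{j+1} + 2·7^{j+1}.
Hence t_n = -3^n + 2·7^n for every n ≥ 0, by strong induction.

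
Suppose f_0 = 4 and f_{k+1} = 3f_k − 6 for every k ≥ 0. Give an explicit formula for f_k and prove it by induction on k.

Claim: f_k = 3^k + 3.

Base case: f_0 = 4, and 3^0 + 3 = 1 + 3 = 4.
Assume f_r = 3^r + 3 for some r ≥ 0.
Then f_{r+1} = 3f_r − 6 = 3·(3^r + 3) − 6 = 3^{r+1} + 9 − 6 = 3^{r+1} + 3.
Hence f_k = 3^k + 3 for every k ≥ 0, by induction.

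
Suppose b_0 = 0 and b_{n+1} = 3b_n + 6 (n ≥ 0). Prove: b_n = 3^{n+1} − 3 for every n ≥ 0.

Base case: b_0 = 0, and 3^{0+1} − 3 = 3 − 3 = 0.
Assume b_j = 3^{j+1} − 3 for some j ≥ 0.
Then b_{j+1} = 3b_j + 6 = 3·(3^{j+1} − 3) + 6 = 3^{j+2} − 9 + 6 = 3^{j+2} − 3.
So the formula holds for j+1, and by induction b_n = 3^{n+1} − 3 for all n ≥ 0.

b_n = 3^{n+1} − 3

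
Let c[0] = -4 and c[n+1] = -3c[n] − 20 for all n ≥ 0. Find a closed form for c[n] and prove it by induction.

Claim: c[n] = (-3)^n − 5.

Base case: c[0] = -4, and (-3)^0 − 5 = 1 − 5 = -4.
Assume c[m] = (-3)^m − 5 for some m ≥ 0.
Then c[m+1] = -3c[m] − 20 = -3·((-3)^m − 5) − 20 = -3·(-3)^m + 15 − 20 = (-3)^{m+1} − 5.
So the formula holds for m+1, and by induction c[n] = (-3)^n − 5 for all n ≥ 0.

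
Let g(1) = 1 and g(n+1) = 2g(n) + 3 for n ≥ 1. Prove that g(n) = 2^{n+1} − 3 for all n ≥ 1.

Base case: g(1) = 1, and 2^{1+1} − 3 = 4 − 3 = 1.
Assume g(m) = 2^{m+1} − 3 for some m ≥ 1.
Then g(m+1) = 2g(m) + 3 = 2·(2^{m+1} − 3) + 3 = 2^{m+2} − 6 + 3 = 2^{m+2} − 3.
By induction, g(n) = 2^{n+1} − 3 for all n ≥ 1.

g(n) = 2^{n+1} − 3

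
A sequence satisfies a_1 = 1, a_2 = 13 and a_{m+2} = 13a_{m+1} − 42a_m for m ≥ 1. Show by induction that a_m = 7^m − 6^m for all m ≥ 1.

Base cases: a_1 = 1 and 7^1 − 6^1 = 1; a_2 = 13 and 7^2 − 6^2 = 13.
Assume a_j = 7^j − 6^j for all 1 ≤ j ≤ k, where k ≥ 2.
Then a_{k+1} = 13a_k − 42a_{k−1} = 13·(7^k − 6^k) − 42·(7^{k−1} − 6^{k−1}) = (13·7 − 42)7^{k−1} − (13·6 − 42)6^{k−1} = 49·7^{k−1} − 36·6^{k−1} = 7^{k+1} − 6^{k+1}.
By strong induction, a_m = 7^m − 6^m for all m ≥ 1.

a_m = 7^m − 6^m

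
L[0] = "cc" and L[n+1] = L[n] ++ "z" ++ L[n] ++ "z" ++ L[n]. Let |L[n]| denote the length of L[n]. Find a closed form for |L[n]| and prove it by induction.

Claim: |L[n]| = 3^{n+1} − 1.

Base case: |L[0]| = 2, and 3^{0+1} − 1 = 2.
Assume |L[k]| = 3^{k+1} − 1.
Then |L[k+1]| = 3|L[k]| + 2 = 3(3^{k+1} − 1) + 2 = 3^{k+2} − 3 + 2 = 3^{k+2} − 1.
This completes the inductive step, so |L[n]| = 3^{n+1} − 1 for all n ≥ 0.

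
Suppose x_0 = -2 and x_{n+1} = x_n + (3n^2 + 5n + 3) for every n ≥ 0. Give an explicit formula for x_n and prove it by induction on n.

Claim: x_n = n^3 + n^2 + n − 2.

Base case: x_0 = -2, and 0^3 + 0^2 + 0 − 2 = -2.
Assume x_j = j^3 + j^2 + j − 2.
Then x_{j+1} = x_j + (3j^2 + 5j + 3) = (j^3 + j^2 + j − 2) + (3j^2 + 5j + 3) = j^3 + 4j^2 + 6j + 1,
and (j+1)^3 + (j+1)^2 + (j+1) − 2 = j^3 + 4j^2 + 6j + 1.
This completes the inductive step, so x_n = n^3 + n^2 + n − 2 for all n ≥ 0.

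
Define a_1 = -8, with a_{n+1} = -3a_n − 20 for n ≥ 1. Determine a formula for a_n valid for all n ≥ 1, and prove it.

Claim: a_n = (-3)^n − 5.

Base case: a_1 = -8, and (-3)^1 − 5 = -3 − 5 = -8.
Assume a_j = (-3)^j − 5 for some j ≥ 1.
Then a_{j+1} = -3a_j − 20 = -3·((-3)^j − 5) − 20 = -3·(-3)^j + 15 − 20 = (-3)^{j+1} − 5.
So the formula holds for j+1, and by induction a_n = (-3)^n − 5 for all n ≥ 1.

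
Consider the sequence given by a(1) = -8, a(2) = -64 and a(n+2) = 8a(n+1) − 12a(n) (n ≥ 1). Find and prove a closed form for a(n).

Claim: a(n) = 2·2^n − 2·6^n.

Base cases: a(1) = -8 and 2·2^1 − 2·6^1 = -8; a(2) = -64 and 2·2^2 − 2·6^2 = -64.
Assume a(j) = 2·2^j − 2·6^j for all 1 ≤ j ≤ r, where r ≥ 2.
Then a(r+1) = 8a(r) − 12a(r−1) = 8·(2·2^r − 2·6^r) − 12·(2·2^{r−1} − 2·6^{r−1}) = 2·(8·2 − 12)2^{r−1} − 2·(8·6 − 12)6^{r−1} = 8·2^{r−1} − 72·6^{r−1} = 2·2^{r+1} − 2·6^{r+1}.
By strong induction, a(n) = 2·2^n − 2·6^n for all n ≥ 1.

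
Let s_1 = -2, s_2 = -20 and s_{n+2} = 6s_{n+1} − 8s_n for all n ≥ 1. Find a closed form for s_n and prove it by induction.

Claim: s_n = 3·2^n − 2·4^n.

Base cases: s_1 = -2 and 3·2^1 − 2·4^1 = -2; s_2 = -20 and 3·2^2 − 2·4^2 = -20.
Assume s_j = 3·2^j − 2·4^j for all 1 ≤ j ≤ m, where m ≥ 2.
Then s_{m+1} = 6s_m − 8s_{m−1} = 6·(3·2^m − 2·4^m) − 8·(3·2^{m−1} − 2·4^{m−1}) = 3·(6·2 − 8)2^{m−1} − 2·(6·4 − 8)4^{m−1} = 12·2^{m−1} − 32·4^{m−1} = 3·2^{m+1} − 2·4^{m+1}.
This completes the inductive step, so s_n = 3·2^n − 2·4^n for all n ≥ 1.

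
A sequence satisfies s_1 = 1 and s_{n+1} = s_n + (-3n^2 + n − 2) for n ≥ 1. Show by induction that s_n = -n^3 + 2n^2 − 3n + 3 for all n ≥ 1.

Base case: s_1 = 1, and -1^3 + 2·1^2 − 3·1 + 3 = 1.
Assume s_m = -m^3 + 2m^2 − 3m + 3.
Then s_{m+1} = s_m + (-3m^2 + m − 2) = (-m^3 + 2m^2 − 3m + 3) + (-3m^2 + m − 2) = -m^3 − m^2 − 2m + 1,
and -(m+1)^3 + 2·(m+1)^2 − 3·(m+1) + 3 = -m^3 − m^2 − 2m + 1.
By induction, s_n = -n^3 + 2n^2 − 3n + 3 for all n ≥ 1.

s_n = -n^3 + 2n^2 − 3n + 3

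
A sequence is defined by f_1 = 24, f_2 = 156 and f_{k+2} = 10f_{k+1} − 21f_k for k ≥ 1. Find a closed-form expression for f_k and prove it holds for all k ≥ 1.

Claim: f_k = 3·7^k + 3^k.

Base cases: f_1 = 24 and 3·7^1 + 3^1 = 24; f_2 = 156 and 3·7^2 + 3^2 = 156.
Assume f_i = 3·7^i + 3^i for all 1 ≤ i ≤ j, where j ≥ 2.
Then f_{j+1} = 10f_j − 21f_{j−1} = 10·(3·7^j + 3^j) − 21·(3·7^{j−1} + 3^{j−1}) = 3·(10·7 − 21)7^{j−1} + (10·3 − 21)3^{j−1} = 147·7^{j−1} + 9·3^{j−1} = 3·7^{j+1} + 3^{j+1}.
So the formula holds for j+1, and by strong induction f_k = 3·7^k + 3^k for all k ≥ 1.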